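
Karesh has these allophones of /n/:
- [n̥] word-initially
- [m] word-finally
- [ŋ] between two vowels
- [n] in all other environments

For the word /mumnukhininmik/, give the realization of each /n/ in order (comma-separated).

Occurrence 1 (position 4): no conditioning environment matches → elsewhere allophone [n].
Occurrence 2 (position 9): between two vowels → [ŋ].
Occurrence 3 (position 11): no conditioning environment matches → elsewhere allophone [n].

[n], [ŋ], [n]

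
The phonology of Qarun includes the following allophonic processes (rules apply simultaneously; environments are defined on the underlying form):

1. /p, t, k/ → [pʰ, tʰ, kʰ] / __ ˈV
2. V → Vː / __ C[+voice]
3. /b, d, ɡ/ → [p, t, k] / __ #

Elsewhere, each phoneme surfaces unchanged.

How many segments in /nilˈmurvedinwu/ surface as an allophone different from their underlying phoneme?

4

Segments that undergo a rule: /i/ → [iː] (rule 2); /u/ → [uː] (rule 2); /e/ → [eː] (rule 2); /i/ → [iː] (rule 2).
All other segments surface unchanged.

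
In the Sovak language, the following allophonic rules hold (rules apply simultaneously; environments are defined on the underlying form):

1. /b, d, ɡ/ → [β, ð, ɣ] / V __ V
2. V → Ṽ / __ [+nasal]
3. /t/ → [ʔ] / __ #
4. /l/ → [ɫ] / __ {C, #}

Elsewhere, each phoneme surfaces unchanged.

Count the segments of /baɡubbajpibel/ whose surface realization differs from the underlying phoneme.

Segments that undergo a rule: /ɡ/ → [ɣ] (rule 1); /b/ → [β] (rule 1); /l/ → [ɫ] (rule 4).
All other segments surface unchanged.

3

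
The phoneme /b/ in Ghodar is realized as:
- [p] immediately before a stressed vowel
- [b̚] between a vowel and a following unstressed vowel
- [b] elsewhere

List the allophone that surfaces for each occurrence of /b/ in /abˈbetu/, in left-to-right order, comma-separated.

Occurrence 1 (position 2): no conditioning environment matches → elsewhere allophone [b].
Occurrence 2 (position 3): immediately before a stressed vowel → [p].

[b], [p]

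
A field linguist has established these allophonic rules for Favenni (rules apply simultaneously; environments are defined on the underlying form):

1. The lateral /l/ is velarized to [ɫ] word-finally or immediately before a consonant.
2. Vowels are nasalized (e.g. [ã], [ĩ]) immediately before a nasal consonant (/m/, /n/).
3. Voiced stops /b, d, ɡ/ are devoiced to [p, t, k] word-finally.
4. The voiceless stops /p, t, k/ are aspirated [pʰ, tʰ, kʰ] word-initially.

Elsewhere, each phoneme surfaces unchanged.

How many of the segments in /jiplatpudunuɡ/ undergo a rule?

Segments that undergo a rule: /u/ → [ũ] (rule 2); /ɡ/ → [k] (rule 3).
All other segments surface unchanged.

2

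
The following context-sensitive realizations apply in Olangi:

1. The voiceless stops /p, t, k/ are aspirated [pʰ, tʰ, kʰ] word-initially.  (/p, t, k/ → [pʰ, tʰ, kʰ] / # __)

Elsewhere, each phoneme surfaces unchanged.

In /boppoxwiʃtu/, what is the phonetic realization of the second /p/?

/p/ (between /p/ and /o/): rule 1 targets it, but not word-initially → unchanged [p].

[p]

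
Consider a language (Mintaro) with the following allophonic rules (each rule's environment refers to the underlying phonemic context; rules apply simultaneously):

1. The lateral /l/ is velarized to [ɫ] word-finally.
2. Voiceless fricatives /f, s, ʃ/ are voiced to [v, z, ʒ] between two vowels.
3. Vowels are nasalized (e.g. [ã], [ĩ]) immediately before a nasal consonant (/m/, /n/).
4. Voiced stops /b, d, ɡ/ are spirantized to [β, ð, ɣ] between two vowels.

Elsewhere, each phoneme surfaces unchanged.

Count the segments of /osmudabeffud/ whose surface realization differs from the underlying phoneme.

2

Segments that undergo a rule: /d/ → [ð] (rule 4); /b/ → [β] (rule 4).
All other segments surface unchanged.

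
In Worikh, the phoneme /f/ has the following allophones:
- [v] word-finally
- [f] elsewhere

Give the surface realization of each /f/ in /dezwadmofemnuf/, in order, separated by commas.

Occurrence 1 (position 9): no conditioning environment matches → elsewhere allophone [f].
Occurrence 2 (position 14): word-finally → [v].

[f], [v]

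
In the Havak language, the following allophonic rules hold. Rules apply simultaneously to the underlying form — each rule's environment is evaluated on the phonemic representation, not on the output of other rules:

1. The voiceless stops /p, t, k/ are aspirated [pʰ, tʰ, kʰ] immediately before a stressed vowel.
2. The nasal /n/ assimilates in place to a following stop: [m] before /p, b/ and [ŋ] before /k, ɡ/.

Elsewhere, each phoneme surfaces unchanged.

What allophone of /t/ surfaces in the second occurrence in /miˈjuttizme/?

/t/ (between /t/ and /i/) fails the environment for rule 1, so it stays [t].

[t]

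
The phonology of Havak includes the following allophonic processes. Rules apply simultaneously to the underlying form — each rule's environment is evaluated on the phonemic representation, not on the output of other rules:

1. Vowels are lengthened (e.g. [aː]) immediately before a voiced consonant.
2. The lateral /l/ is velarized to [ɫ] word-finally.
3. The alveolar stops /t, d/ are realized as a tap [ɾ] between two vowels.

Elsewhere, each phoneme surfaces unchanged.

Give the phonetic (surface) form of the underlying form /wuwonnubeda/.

[wuːwoːnnuːbeːɾa]

/u/ (between /w/ and /w/): before a voiced consonant, so rule 1 applies → [uː].
Rule 1 applies to /o/ (between /w/ and /n/: before a voiced consonant) → [oː].
/u/ — between /n/ and /b/, before a voiced consonant — surfaces as [uː] (rule 1).
/e/ meets the environment for rule 1 (before a voiced consonant) → [eː].
Rule 3 applies to /d/ (between /e/ and /a/: between two vowels) → [ɾ].
/a/ (word-final) fails the environment for rule 1, so it stays [a].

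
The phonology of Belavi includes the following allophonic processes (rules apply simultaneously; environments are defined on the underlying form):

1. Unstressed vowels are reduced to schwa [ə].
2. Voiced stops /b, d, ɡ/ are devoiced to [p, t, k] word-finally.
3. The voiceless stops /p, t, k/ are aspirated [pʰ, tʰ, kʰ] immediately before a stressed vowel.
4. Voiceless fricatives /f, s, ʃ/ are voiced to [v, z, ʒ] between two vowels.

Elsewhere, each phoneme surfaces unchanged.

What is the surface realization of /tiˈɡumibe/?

/t/ (word-initial): rule 3 targets it, but not immediately before a stressed vowel → unchanged [t].
/i/ meets the environment for rule 1 (in an unstressed syllable) → [ə].
/ɡ/ (between /i/ and /u/): rule 2 targets it, but not word-finally → unchanged [ɡ].
/u/ (between /ɡ/ and /m/): rule 1 targets it, but not in an unstressed syllable → unchanged [u].
/m/ (between /u/ and /i/): no rule targets it → [m].
/i/ (between /m/ and /b/): in an unstressed syllable, so rule 1 applies → [ə].
/b/ (between /i/ and /e/) is in the target of rule 2 but the environment (word-finally) is not met → [b].
/e/ — word-final, in an unstressed syllable — surfaces as [ə] (rule 1).

[təˈɡuməbə]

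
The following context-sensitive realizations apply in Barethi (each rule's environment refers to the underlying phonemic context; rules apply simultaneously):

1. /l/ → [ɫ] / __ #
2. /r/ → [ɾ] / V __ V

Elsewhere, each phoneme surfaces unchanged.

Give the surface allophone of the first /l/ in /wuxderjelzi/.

/l/ (between /e/ and /z/) is in the target of rule 1 but the environment (word-finally) is not met → [l].

[l]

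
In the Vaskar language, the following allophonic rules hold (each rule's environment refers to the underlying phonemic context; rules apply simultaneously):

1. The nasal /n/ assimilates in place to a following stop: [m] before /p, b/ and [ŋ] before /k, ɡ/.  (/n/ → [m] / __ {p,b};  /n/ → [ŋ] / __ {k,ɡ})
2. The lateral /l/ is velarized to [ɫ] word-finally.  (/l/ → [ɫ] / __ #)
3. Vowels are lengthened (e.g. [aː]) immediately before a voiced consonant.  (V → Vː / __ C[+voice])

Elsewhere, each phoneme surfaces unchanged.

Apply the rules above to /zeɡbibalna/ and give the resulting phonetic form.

[zeːɡbiːbaːlna]

/z/ (word-initial) is unaffected → [z].
/e/ (between /z/ and /ɡ/) occurs before a voiced consonant → [eː] by rule 3.
/ɡ/ stays [ɡ].
/b/ stays [b].
Rule 3 applies to /i/ (between /b/ and /b/: before a voiced consonant) → [iː].
/b/ (between /i/ and /a/): no rule targets it → [b].
/a/ (between /b/ and /l/): before a voiced consonant, so rule 3 applies → [aː].
/l/ (between /a/ and /n/) fails the environment for rule 2, so it stays [l].
/n/ — between /l/ and /a/; rule 1 does not apply here → [n].
/a/ (word-final) fails the environment for rule 3, so it stays [a].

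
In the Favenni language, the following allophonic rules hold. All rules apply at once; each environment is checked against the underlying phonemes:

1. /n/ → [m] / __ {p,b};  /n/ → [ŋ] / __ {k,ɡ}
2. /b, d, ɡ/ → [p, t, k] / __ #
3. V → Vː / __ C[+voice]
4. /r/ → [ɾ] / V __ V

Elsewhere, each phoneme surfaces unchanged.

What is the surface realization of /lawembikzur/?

/l/ (word-initial) is unaffected → [l].
/a/ meets the environment for rule 3 (before a voiced consonant) → [aː].
/w/ (between /a/ and /e/): no rule targets it → [w].
/e/ (between /w/ and /m/) occurs before a voiced consonant → [eː] by rule 3.
/m/ stays [m].
/b/ (between /m/ and /i/): rule 2 targets it, but not word-finally → unchanged [b].
/i/ (between /b/ and /k/): rule 3 targets it, but not before a voiced consonant → unchanged [i].
/k/ (between /i/ and /z/): no rule targets it → [k].
/z/ stays [z].
/u/ (between /z/ and /r/) occurs before a voiced consonant → [uː] by rule 3.
/r/ (word-final): rule 4 targets it, but not between two vowels → unchanged [r].

[laːweːmbikzuːr]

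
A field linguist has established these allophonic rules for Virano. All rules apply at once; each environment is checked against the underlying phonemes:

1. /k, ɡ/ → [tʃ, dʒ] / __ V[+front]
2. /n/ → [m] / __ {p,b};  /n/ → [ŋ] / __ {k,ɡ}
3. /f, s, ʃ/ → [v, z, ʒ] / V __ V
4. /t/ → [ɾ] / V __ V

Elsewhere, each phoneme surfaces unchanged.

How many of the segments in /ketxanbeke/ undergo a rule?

3

Segments that undergo a rule: /k/ → [tʃ] (rule 1); /n/ → [m] (rule 2); /k/ → [tʃ] (rule 1).
All other segments surface unchanged.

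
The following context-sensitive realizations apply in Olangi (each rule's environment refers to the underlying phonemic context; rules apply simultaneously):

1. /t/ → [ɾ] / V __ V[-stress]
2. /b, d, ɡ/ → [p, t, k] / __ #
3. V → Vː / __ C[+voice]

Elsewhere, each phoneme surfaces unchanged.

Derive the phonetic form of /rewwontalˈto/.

/r/ (word-initial): no rule targets it → [r].
Rule 3 applies to /e/ (between /r/ and /w/: before a voiced consonant) → [eː].
/w/ stays [w].
/w/ — not in any rule's target class → [w].
/o/ meets the environment for rule 3 (before a voiced consonant) → [oː].
/n/ stays [n].
/t/ (between /n/ and /a/) fails the environment for rule 1, so it stays [t].
/a/ (between /t/ and /l/) occurs before a voiced consonant → [aː] by rule 3.
/l/ (between /a/ and /t/): no rule targets it → [l].
/t/ (between /l/ and /o/) is in the target of rule 1 but the environment (between a vowel and a following unstressed vowel) is not met → [t].
/o/ (word-final): rule 3 targets it, but not before a voiced consonant → unchanged [o].

[reːwwoːntaːlˈto]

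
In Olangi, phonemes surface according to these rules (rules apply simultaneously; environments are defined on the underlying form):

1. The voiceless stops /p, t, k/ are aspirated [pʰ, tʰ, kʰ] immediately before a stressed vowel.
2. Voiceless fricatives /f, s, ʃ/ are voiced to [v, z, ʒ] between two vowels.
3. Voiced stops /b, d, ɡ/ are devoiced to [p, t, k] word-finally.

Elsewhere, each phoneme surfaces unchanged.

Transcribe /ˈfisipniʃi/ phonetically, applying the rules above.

/f/ (word-initial): rule 2 targets it, but not between two vowels → unchanged [f].
/i/ (between /f/ and /s/): no rule targets it → [i].
Rule 2 applies to /s/ (between /i/ and /i/: between two vowels) → [z].
/i/ (between /s/ and /p/): no rule targets it → [i].
/p/ (between /i/ and /n/) is in the target of rule 1 but the environment (immediately before a stressed vowel) is not met → [p].
/n/ stays [n].
/i/ (between /n/ and /ʃ/) is unaffected → [i].
Rule 2 applies to /ʃ/ (between /i/ and /i/: between two vowels) → [ʒ].
/i/ stays [i].

[ˈfizipniʒi]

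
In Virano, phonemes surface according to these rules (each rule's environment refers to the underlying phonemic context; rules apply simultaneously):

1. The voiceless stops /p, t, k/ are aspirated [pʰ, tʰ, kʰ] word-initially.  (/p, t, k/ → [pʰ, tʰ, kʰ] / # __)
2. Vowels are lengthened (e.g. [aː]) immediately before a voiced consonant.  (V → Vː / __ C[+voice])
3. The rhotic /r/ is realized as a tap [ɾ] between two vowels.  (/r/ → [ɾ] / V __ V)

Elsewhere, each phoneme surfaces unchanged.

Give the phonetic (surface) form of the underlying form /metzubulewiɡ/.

[metzuːbuːleːwiːɡ]

/e/ — between /m/ and /t/; rule 2 does not apply here → [e].
/t/ — between /e/ and /z/; rule 1 does not apply here → [t].
/u/ — between /z/ and /b/, before a voiced consonant — surfaces as [uː] (rule 2).
Rule 2 applies to /u/ (between /b/ and /l/: before a voiced consonant) → [uː].
/e/ — between /l/ and /w/, before a voiced consonant — surfaces as [eː] (rule 2).
/i/ (between /w/ and /ɡ/): before a voiced consonant, so rule 2 applies → [iː].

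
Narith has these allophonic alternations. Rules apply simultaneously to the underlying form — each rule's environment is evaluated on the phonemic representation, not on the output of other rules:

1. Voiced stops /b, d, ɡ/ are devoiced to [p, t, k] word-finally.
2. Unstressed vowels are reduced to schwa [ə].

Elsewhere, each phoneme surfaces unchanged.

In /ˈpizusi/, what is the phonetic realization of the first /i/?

[i]

/i/ (between /p/ and /z/) is in the target of rule 2 but the environment (in an unstressed syllable) is not met → [i].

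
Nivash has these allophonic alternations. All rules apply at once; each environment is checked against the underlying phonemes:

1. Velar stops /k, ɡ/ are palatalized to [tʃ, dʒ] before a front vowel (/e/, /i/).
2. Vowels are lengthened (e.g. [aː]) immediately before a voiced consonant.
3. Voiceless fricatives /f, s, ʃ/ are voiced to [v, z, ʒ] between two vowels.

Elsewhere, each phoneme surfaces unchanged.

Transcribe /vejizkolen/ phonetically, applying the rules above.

[veːjiːzkoːleːn]

/v/ stays [v].
/e/ — between /v/ and /j/, before a voiced consonant — surfaces as [eː] (rule 2).
/j/ (between /e/ and /i/): no rule targets it → [j].
Rule 2 applies to /i/ (between /j/ and /z/: before a voiced consonant) → [iː].
/z/ stays [z].
/k/ (between /z/ and /o/): rule 1 targets it, but not before a front vowel → unchanged [k].
/o/ meets the environment for rule 2 (before a voiced consonant) → [oː].
/l/ (between /o/ and /e/): no rule targets it → [l].
/e/ — between /l/ and /n/, before a voiced consonant — surfaces as [eː] (rule 2).
/n/ — not in any rule's target class → [n].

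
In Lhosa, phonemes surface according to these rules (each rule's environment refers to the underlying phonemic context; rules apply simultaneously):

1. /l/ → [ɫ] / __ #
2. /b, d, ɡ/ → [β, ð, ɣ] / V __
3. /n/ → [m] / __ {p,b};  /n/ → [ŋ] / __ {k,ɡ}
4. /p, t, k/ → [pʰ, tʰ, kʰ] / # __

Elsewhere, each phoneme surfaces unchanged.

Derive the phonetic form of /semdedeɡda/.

[semdeðeɣda]

/s/ (word-initial): no rule targets it → [s].
/e/ (between /s/ and /m/) is unaffected → [e].
/m/ (between /e/ and /d/) is unaffected → [m].
/d/ (between /m/ and /e/) is in the target of rule 2 but the environment (immediately after a vowel) is not met → [d].
/e/ stays [e].
/d/ meets the environment for rule 2 (immediately after a vowel) → [ð].
/e/ (between /d/ and /ɡ/) is unaffected → [e].
/ɡ/ meets the environment for rule 2 (immediately after a vowel) → [ɣ].
/d/ — between /ɡ/ and /a/; rule 2 does not apply here → [d].
/a/ stays [a].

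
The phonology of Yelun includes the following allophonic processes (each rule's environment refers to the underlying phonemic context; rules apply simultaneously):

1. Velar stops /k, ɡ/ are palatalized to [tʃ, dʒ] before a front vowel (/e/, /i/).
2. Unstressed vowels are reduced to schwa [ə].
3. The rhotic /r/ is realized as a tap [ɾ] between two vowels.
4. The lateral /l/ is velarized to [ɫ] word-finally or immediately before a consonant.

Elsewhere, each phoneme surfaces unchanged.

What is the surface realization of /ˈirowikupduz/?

/i/ (word-initial) is in the target of rule 2 but the environment (in an unstressed syllable) is not met → [i].
/r/ (between /i/ and /o/) occurs between two vowels → [ɾ] by rule 3.
/o/ (between /r/ and /w/): in an unstressed syllable, so rule 2 applies → [ə].
/w/ — not in any rule's target class → [w].
/i/ meets the environment for rule 2 (in an unstressed syllable) → [ə].
/k/ (between /i/ and /u/): rule 1 targets it, but not before a front vowel → unchanged [k].
/u/ (between /k/ and /p/): in an unstressed syllable, so rule 2 applies → [ə].
/p/ (between /u/ and /d/): no rule targets it → [p].
/d/ (between /p/ and /u/) is unaffected → [d].
/u/ (between /d/ and /z/) occurs in an unstressed syllable → [ə] by rule 2.
/z/ (word-final) is unaffected → [z].

[ˈiɾəwəkəpdəz]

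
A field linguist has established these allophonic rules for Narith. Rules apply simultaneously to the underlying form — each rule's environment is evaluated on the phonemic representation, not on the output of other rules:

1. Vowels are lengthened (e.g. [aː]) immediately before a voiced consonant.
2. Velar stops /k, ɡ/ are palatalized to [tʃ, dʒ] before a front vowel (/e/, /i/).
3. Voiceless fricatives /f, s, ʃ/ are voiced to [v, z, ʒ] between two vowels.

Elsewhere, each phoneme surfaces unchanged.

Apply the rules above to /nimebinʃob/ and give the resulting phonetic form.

[niːmeːbiːnʃoːb]

/n/ — not in any rule's target class → [n].
/i/ — between /n/ and /m/, before a voiced consonant — surfaces as [iː] (rule 1).
/m/ stays [m].
/e/ meets the environment for rule 1 (before a voiced consonant) → [eː].
/b/ — not in any rule's target class → [b].
Rule 1 applies to /i/ (between /b/ and /n/: before a voiced consonant) → [iː].
/n/ — not in any rule's target class → [n].
/ʃ/ (between /n/ and /o/) is in the target of rule 3 but the environment (between two vowels) is not met → [ʃ].
/o/ — between /ʃ/ and /b/, before a voiced consonant — surfaces as [oː] (rule 1).
/b/ stays [b].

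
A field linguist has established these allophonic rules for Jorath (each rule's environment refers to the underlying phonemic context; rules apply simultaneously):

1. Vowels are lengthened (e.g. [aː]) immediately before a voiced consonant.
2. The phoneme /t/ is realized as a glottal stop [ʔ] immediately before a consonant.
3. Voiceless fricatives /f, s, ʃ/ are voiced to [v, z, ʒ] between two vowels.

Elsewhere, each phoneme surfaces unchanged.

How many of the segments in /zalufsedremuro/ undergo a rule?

4

Segments that undergo a rule: /a/ → [aː] (rule 1); /e/ → [eː] (rule 1); /e/ → [eː] (rule 1); /u/ → [uː] (rule 1).
All other segments surface unchanged.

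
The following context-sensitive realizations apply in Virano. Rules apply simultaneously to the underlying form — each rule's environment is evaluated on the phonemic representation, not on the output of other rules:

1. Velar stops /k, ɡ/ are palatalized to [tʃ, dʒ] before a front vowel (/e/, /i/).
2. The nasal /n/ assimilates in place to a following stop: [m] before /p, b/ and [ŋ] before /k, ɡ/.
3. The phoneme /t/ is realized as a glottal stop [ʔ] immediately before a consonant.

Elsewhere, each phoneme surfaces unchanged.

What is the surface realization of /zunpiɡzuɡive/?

/z/ stays [z].
/u/ (between /z/ and /n/) is unaffected → [u].
/n/ (between /u/ and /p/): before a labial or velar stop, so rule 2 applies → [m].
/p/ (between /n/ and /i/) is unaffected → [p].
/i/ — not in any rule's target class → [i].
/ɡ/ (between /i/ and /z/) is in the target of rule 1 but the environment (before a front vowel) is not met → [ɡ].
/z/ — not in any rule's target class → [z].
/u/ (between /z/ and /ɡ/) is unaffected → [u].
/ɡ/ meets the environment for rule 1 (before a front vowel) → [dʒ].
/i/ (between /ɡ/ and /v/) is unaffected → [i].
/v/ stays [v].
/e/ stays [e].

[zumpiɡzudʒive]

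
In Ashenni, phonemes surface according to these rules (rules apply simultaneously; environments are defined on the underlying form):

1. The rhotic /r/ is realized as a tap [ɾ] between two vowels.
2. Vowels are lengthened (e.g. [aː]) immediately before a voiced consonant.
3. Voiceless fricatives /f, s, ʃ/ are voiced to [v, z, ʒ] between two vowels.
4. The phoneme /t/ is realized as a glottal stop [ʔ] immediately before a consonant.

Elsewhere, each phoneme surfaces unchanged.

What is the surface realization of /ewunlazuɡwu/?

/e/ (word-initial): before a voiced consonant, so rule 2 applies → [eː].
/w/ — not in any rule's target class → [w].
/u/ (between /w/ and /n/) occurs before a voiced consonant → [uː] by rule 2.
/n/ — not in any rule's target class → [n].
/l/ — not in any rule's target class → [l].
/a/ meets the environment for rule 2 (before a voiced consonant) → [aː].
/z/ — not in any rule's target class → [z].
/u/ — between /z/ and /ɡ/, before a voiced consonant — surfaces as [uː] (rule 2).
/ɡ/ (between /u/ and /w/): no rule targets it → [ɡ].
/w/ (between /ɡ/ and /u/): no rule targets it → [w].
/u/ (word-final) is in the target of rule 2 but the environment (before a voiced consonant) is not met → [u].

[eːwuːnlaːzuːɡwu]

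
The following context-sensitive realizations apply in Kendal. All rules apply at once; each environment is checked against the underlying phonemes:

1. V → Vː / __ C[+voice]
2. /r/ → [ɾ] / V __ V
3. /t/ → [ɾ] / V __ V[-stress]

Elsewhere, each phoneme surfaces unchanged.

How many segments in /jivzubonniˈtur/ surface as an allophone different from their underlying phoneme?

Segments that undergo a rule: /i/ → [iː] (rule 1); /u/ → [uː] (rule 1); /o/ → [oː] (rule 1); /u/ → [uː] (rule 1).
All other segments surface unchanged.

4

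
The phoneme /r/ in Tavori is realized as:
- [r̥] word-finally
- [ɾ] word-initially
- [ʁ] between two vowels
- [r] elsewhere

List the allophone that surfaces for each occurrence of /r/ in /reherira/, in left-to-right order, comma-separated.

[ɾ], [ʁ], [ʁ]

Occurrence 1 (position 1): word-initially → [ɾ].
Occurrence 2 (position 5): between two vowels → [ʁ].
Occurrence 3 (position 7): between two vowels → [ʁ].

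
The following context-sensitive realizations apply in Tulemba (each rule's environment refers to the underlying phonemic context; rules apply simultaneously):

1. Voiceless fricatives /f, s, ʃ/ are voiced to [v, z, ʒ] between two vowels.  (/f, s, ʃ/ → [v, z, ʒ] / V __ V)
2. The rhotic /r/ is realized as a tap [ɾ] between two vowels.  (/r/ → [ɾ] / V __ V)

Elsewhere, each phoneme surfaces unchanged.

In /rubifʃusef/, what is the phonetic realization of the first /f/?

[f]

/f/ (between /i/ and /ʃ/) fails the environment for rule 1, so it stays [f].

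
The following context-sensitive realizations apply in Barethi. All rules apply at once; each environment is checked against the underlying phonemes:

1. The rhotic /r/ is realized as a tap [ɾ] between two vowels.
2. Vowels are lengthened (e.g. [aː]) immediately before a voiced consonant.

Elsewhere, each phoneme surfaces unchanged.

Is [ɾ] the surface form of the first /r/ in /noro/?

Yes

Rule 1 applies to /r/ (between /o/ and /o/: between two vowels) → [ɾ].
The actual realization is [ɾ], which matches [ɾ].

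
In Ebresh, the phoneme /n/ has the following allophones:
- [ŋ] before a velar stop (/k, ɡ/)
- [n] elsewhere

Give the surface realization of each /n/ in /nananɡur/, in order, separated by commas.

[n], [n], [ŋ]

Occurrence 1 (position 1): no conditioning environment matches → elsewhere allophone [n].
Occurrence 2 (position 3): no conditioning environment matches → elsewhere allophone [n].
Occurrence 3 (position 5): before a velar stop → [ŋ].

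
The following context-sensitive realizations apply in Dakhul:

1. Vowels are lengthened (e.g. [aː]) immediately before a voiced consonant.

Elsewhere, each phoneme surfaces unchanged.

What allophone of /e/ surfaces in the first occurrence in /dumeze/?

Rule 1 applies to /e/ (between /m/ and /z/: before a voiced consonant) → [eː].

[eː]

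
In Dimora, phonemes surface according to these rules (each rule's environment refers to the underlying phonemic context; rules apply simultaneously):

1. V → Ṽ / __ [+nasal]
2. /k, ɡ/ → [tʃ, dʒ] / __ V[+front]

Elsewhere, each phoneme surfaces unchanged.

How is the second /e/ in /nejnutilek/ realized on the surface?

[e]

/e/ — between /l/ and /k/; rule 1 does not apply here → [e].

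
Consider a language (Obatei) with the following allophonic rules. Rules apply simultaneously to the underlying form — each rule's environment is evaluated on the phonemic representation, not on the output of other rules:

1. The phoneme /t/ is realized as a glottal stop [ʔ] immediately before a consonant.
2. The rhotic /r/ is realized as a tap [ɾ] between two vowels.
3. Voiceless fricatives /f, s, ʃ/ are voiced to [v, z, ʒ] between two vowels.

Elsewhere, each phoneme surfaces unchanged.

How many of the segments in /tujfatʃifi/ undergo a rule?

2

Segments that undergo a rule: /t/ → [ʔ] (rule 1); /f/ → [v] (rule 3).
All other segments surface unchanged.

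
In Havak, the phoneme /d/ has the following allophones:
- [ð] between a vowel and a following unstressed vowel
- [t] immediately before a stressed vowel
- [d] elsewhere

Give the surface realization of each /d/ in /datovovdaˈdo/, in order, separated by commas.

Occurrence 1 (position 1): no conditioning environment matches → elsewhere allophone [d].
Occurrence 2 (position 8): no conditioning environment matches → elsewhere allophone [d].
Occurrence 3 (position 10): immediately before a stressed vowel → [t].

[d], [d], [t]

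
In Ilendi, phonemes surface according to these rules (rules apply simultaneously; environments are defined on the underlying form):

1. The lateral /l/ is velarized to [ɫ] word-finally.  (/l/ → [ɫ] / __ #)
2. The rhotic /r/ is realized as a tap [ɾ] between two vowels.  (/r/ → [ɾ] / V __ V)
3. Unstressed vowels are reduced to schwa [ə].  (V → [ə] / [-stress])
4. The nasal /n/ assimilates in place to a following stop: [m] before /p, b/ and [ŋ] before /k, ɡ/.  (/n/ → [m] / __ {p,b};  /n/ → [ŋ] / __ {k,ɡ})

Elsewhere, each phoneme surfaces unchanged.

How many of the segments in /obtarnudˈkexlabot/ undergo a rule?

5

Segments that undergo a rule: /o/ → [ə] (rule 3); /a/ → [ə] (rule 3); /u/ → [ə] (rule 3); /a/ → [ə] (rule 3); /o/ → [ə] (rule 3).
All other segments surface unchanged.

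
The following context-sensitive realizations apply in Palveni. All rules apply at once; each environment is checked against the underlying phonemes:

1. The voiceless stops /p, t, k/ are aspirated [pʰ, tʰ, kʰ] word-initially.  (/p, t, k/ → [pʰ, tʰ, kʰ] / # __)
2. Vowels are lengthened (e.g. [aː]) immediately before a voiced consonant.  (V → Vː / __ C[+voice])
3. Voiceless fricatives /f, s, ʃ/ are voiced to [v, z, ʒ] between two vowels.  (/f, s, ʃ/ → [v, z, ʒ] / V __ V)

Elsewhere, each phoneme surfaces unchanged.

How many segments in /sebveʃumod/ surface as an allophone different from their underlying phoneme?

4

Segments that undergo a rule: /e/ → [eː] (rule 2); /ʃ/ → [ʒ] (rule 3); /u/ → [uː] (rule 2); /o/ → [oː] (rule 2).
All other segments surface unchanged.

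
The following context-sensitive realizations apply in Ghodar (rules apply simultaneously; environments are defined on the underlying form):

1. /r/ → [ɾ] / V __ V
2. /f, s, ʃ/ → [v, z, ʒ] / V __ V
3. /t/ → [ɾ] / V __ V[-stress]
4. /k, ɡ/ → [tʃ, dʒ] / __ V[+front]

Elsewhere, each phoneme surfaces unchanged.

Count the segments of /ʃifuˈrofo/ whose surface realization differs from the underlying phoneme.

3

Segments that undergo a rule: /f/ → [v] (rule 2); /r/ → [ɾ] (rule 1); /f/ → [v] (rule 2).
All other segments surface unchanged.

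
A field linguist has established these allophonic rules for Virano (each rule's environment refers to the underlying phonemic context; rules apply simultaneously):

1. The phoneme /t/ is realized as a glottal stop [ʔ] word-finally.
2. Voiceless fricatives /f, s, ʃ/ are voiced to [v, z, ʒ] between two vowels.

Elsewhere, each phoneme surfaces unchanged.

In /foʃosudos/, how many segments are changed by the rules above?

Segments that undergo a rule: /ʃ/ → [ʒ] (rule 2); /s/ → [z] (rule 2).
All other segments surface unchanged.

2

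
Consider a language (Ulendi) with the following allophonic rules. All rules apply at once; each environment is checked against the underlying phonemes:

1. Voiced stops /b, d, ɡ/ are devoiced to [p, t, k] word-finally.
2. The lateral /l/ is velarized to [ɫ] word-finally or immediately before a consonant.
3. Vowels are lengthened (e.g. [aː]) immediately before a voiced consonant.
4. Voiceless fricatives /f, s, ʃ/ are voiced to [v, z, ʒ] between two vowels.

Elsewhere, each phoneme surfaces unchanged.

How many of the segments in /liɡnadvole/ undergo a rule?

3

Segments that undergo a rule: /i/ → [iː] (rule 3); /a/ → [aː] (rule 3); /o/ → [oː] (rule 3).
All other segments surface unchanged.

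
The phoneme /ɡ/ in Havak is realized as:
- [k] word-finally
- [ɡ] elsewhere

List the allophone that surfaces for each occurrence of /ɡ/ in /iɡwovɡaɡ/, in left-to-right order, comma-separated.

Occurrence 1 (position 2): no conditioning environment matches → elsewhere allophone [ɡ].
Occurrence 2 (position 6): no conditioning environment matches → elsewhere allophone [ɡ].
Occurrence 3 (position 8): word-finally → [k].

[ɡ], [ɡ], [k]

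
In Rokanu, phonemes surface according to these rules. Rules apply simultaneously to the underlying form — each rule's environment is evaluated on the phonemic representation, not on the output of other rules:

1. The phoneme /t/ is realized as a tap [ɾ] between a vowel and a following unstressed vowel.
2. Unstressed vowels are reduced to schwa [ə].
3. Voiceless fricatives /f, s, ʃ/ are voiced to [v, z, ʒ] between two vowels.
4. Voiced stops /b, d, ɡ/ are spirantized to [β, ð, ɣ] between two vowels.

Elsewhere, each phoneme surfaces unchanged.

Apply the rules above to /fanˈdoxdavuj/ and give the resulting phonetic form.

/f/ (word-initial): rule 3 targets it, but not between two vowels → unchanged [f].
Rule 2 applies to /a/ (between /f/ and /n/: in an unstressed syllable) → [ə].
/d/ — between /n/ and /o/; rule 4 does not apply here → [d].
/o/ (between /d/ and /x/) fails the environment for rule 2, so it stays [o].
/d/ (between /x/ and /a/) is in the target of rule 4 but the environment (between two vowels) is not met → [d].
Rule 2 applies to /a/ (between /d/ and /v/: in an unstressed syllable) → [ə].
Rule 2 applies to /u/ (between /v/ and /j/: in an unstressed syllable) → [ə].

[fənˈdoxdəvəj]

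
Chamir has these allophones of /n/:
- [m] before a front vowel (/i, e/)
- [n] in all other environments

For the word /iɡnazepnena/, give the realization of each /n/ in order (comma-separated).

Occurrence 1 (position 3): no conditioning environment matches → elsewhere allophone [n].
Occurrence 2 (position 8): before a front vowel (/i, e/) → [m].
Occurrence 3 (position 10): no conditioning environment matches → elsewhere allophone [n].

[n], [m], [n]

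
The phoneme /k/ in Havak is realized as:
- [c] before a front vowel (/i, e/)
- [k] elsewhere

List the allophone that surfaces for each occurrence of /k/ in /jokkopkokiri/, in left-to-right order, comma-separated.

Occurrence 1 (position 3): no conditioning environment matches → elsewhere allophone [k].
Occurrence 2 (position 4): no conditioning environment matches → elsewhere allophone [k].
Occurrence 3 (position 7): no conditioning environment matches → elsewhere allophone [k].
Occurrence 4 (position 9): before a front vowel → [c].

[k], [k], [k], [c]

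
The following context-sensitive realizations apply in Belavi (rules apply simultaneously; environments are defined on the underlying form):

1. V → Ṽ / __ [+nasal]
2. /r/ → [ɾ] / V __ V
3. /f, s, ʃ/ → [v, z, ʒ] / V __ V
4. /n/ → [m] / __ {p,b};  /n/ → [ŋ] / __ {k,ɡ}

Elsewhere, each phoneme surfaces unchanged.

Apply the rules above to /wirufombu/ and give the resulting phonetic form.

/w/ (word-initial) is unaffected → [w].
/i/ (between /w/ and /r/) fails the environment for rule 1, so it stays [i].
Rule 2 applies to /r/ (between /i/ and /u/: between two vowels) → [ɾ].
/u/ (between /r/ and /f/): rule 1 targets it, but not before a nasal consonant → unchanged [u].
/f/ (between /u/ and /o/): between two vowels, so rule 3 applies → [v].
Rule 1 applies to /o/ (between /f/ and /m/: before a nasal consonant) → [õ].
/m/ (between /o/ and /b/) is unaffected → [m].
/b/ stays [b].
/u/ — word-final; rule 1 does not apply here → [u].

[wiɾuvõmbu]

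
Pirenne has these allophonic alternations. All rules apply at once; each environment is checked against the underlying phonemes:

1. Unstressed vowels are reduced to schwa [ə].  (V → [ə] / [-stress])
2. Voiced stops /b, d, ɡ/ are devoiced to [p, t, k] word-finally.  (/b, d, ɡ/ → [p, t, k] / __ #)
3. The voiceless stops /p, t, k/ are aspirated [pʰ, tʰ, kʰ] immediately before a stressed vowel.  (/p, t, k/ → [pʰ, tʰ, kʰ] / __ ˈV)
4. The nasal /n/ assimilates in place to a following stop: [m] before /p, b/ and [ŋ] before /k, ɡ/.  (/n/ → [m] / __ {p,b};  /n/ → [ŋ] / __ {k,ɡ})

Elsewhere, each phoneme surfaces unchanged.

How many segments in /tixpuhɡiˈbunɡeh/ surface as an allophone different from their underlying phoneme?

5

Segments that undergo a rule: /i/ → [ə] (rule 1); /u/ → [ə] (rule 1); /i/ → [ə] (rule 1); /n/ → [ŋ] (rule 4); /e/ → [ə] (rule 1).
All other segments surface unchanged.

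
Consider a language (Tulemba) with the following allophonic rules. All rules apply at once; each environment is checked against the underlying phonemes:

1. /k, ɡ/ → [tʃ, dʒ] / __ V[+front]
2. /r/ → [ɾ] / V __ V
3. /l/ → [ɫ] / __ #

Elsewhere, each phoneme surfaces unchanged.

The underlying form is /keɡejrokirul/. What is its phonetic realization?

[tʃedʒejrotʃiɾuɫ]

/k/ — word-initial, before a front vowel — surfaces as [tʃ] (rule 1).
/e/ (between /k/ and /ɡ/) is unaffected → [e].
/ɡ/ (between /e/ and /e/): before a front vowel, so rule 1 applies → [dʒ].
/e/ — not in any rule's target class → [e].
/j/ (between /e/ and /r/) is unaffected → [j].
/r/ (between /j/ and /o/) fails the environment for rule 2, so it stays [r].
/o/ — not in any rule's target class → [o].
/k/ (between /o/ and /i/): before a front vowel, so rule 1 applies → [tʃ].
/i/ (between /k/ and /r/): no rule targets it → [i].
Rule 2 applies to /r/ (between /i/ and /u/: between two vowels) → [ɾ].
/u/ stays [u].
/l/ — word-final, word-finally — surfaces as [ɫ] (rule 3).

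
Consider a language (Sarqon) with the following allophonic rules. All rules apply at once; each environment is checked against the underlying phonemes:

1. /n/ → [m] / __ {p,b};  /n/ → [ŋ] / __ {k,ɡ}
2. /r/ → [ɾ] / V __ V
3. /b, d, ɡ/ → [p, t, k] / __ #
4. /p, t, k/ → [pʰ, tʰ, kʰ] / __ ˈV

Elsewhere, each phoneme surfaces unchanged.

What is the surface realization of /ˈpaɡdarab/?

[ˈpʰaɡdaɾap]

/p/ — word-initial, immediately before a stressed vowel — surfaces as [pʰ] (rule 4).
/a/ — not in any rule's target class → [a].
/ɡ/ (between /a/ and /d/) fails the environment for rule 3, so it stays [ɡ].
/d/ (between /ɡ/ and /a/): rule 3 targets it, but not word-finally → unchanged [d].
/a/ — not in any rule's target class → [a].
/r/ (between /a/ and /a/) occurs between two vowels → [ɾ] by rule 2.
/a/ stays [a].
/b/ (word-final): word-finally, so rule 3 applies → [p].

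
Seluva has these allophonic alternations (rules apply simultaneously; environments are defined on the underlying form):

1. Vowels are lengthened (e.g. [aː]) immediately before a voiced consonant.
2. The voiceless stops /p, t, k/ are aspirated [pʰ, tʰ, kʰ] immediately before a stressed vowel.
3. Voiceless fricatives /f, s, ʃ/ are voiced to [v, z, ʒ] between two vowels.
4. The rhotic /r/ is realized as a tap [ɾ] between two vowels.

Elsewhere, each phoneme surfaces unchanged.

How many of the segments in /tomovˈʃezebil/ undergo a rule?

5

Segments that undergo a rule: /o/ → [oː] (rule 1); /o/ → [oː] (rule 1); /e/ → [eː] (rule 1); /e/ → [eː] (rule 1); /i/ → [iː] (rule 1).
All other segments surface unchanged.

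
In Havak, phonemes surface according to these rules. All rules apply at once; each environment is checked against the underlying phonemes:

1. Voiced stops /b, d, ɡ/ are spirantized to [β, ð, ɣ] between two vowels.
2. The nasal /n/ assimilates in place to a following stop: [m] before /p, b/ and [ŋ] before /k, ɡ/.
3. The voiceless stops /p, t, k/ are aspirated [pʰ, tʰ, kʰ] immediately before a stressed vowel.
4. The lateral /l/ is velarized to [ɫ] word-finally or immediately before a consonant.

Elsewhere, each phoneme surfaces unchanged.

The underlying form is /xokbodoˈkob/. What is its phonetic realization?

/x/ — not in any rule's target class → [x].
/o/ stays [o].
/k/ — between /o/ and /b/; rule 3 does not apply here → [k].
/b/ — between /k/ and /o/; rule 1 does not apply here → [b].
/o/ — not in any rule's target class → [o].
/d/ meets the environment for rule 1 (between two vowels) → [ð].
/o/ — not in any rule's target class → [o].
/k/ (between /o/ and /o/): immediately before a stressed vowel, so rule 3 applies → [kʰ].
/o/ (between /k/ and /b/) is unaffected → [o].
/b/ (word-final): rule 1 targets it, but not between two vowels → unchanged [b].

[xokboðoˈkʰob]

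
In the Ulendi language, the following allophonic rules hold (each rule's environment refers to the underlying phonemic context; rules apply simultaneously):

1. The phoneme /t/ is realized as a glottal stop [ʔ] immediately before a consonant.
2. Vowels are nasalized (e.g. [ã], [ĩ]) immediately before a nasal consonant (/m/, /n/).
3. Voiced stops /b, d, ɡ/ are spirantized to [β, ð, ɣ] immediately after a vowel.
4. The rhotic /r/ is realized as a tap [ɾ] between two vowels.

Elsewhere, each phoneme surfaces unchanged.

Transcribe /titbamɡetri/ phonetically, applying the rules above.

/t/ (word-initial) fails the environment for rule 1, so it stays [t].
/i/ (between /t/ and /t/) fails the environment for rule 2, so it stays [i].
Rule 1 applies to /t/ (between /i/ and /b/: immediately before a consonant) → [ʔ].
/b/ (between /t/ and /a/) is in the target of rule 3 but the environment (immediately after a vowel) is not met → [b].
Rule 2 applies to /a/ (between /b/ and /m/: before a nasal consonant) → [ã].
/m/ (between /a/ and /ɡ/): no rule targets it → [m].
/ɡ/ (between /m/ and /e/) is in the target of rule 3 but the environment (immediately after a vowel) is not met → [ɡ].
/e/ — between /ɡ/ and /t/; rule 2 does not apply here → [e].
Rule 1 applies to /t/ (between /e/ and /r/: immediately before a consonant) → [ʔ].
/r/ (between /t/ and /i/): rule 4 targets it, but not between two vowels → unchanged [r].
/i/ — word-final; rule 2 does not apply here → [i].

[tiʔbãmɡeʔri]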